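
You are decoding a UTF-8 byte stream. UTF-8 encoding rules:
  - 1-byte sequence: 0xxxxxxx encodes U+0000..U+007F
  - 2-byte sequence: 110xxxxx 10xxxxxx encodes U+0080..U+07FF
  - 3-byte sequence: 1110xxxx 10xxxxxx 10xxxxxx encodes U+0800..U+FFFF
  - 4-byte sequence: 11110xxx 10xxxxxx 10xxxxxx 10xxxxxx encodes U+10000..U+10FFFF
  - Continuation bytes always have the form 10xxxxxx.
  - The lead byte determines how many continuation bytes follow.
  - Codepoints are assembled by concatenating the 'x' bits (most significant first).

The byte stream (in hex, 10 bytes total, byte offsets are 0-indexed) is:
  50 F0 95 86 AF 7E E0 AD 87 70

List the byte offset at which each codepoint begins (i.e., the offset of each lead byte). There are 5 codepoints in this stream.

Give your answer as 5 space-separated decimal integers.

Answer: 0 1 5 6 9

Derivation:
Byte[0]=50: 1-byte ASCII. cp=U+0050
Byte[1]=F0: 4-byte lead, need 3 cont bytes. acc=0x0
Byte[2]=95: continuation. acc=(acc<<6)|0x15=0x15
Byte[3]=86: continuation. acc=(acc<<6)|0x06=0x546
Byte[4]=AF: continuation. acc=(acc<<6)|0x2F=0x151AF
Completed: cp=U+151AF (starts at byte 1)
Byte[5]=7E: 1-byte ASCII. cp=U+007E
Byte[6]=E0: 3-byte lead, need 2 cont bytes. acc=0x0
Byte[7]=AD: continuation. acc=(acc<<6)|0x2D=0x2D
Byte[8]=87: continuation. acc=(acc<<6)|0x07=0xB47
Completed: cp=U+0B47 (starts at byte 6)
Byte[9]=70: 1-byte ASCII. cp=U+0070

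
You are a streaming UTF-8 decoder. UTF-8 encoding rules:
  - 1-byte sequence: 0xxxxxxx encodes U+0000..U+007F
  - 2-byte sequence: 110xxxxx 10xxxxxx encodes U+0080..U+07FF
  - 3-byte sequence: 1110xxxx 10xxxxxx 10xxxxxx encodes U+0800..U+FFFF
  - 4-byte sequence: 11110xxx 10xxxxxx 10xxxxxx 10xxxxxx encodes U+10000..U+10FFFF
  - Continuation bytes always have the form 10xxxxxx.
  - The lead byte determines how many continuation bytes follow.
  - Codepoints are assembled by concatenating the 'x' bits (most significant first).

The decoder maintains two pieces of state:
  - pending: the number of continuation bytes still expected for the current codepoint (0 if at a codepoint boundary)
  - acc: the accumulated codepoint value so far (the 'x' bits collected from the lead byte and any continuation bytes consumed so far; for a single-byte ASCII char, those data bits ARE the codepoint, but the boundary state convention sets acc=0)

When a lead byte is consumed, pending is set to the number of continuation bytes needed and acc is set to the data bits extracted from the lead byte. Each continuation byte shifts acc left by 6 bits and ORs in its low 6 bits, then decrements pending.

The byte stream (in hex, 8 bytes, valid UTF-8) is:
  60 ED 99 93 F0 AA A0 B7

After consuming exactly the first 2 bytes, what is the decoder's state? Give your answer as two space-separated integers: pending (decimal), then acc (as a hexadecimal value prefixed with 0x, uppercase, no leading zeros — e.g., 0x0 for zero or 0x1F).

Answer: 2 0xD

Derivation:
Byte[0]=60: 1-byte. pending=0, acc=0x0
Byte[1]=ED: 3-byte lead. pending=2, acc=0xD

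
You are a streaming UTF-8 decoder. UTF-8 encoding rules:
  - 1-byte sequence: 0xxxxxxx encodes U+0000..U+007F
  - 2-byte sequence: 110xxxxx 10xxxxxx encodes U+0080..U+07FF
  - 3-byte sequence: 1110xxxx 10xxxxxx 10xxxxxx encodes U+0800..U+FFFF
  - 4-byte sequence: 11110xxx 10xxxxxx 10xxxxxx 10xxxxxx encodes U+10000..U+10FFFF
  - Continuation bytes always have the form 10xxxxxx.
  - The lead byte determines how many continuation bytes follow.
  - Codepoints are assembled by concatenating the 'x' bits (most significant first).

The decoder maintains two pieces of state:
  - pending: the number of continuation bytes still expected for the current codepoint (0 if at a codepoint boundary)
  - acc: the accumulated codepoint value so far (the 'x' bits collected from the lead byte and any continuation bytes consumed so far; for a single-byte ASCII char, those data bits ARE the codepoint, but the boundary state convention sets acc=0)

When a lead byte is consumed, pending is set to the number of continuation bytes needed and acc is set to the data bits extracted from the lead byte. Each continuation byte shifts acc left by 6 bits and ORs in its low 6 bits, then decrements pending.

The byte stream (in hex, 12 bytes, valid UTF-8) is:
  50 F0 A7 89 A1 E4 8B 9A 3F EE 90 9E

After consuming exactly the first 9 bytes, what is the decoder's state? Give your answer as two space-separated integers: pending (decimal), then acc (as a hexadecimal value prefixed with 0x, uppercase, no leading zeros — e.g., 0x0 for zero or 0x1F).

Byte[0]=50: 1-byte. pending=0, acc=0x0
Byte[1]=F0: 4-byte lead. pending=3, acc=0x0
Byte[2]=A7: continuation. acc=(acc<<6)|0x27=0x27, pending=2
Byte[3]=89: continuation. acc=(acc<<6)|0x09=0x9C9, pending=1
Byte[4]=A1: continuation. acc=(acc<<6)|0x21=0x27261, pending=0
Byte[5]=E4: 3-byte lead. pending=2, acc=0x4
Byte[6]=8B: continuation. acc=(acc<<6)|0x0B=0x10B, pending=1
Byte[7]=9A: continuation. acc=(acc<<6)|0x1A=0x42DA, pending=0
Byte[8]=3F: 1-byte. pending=0, acc=0x0

Answer: 0 0x0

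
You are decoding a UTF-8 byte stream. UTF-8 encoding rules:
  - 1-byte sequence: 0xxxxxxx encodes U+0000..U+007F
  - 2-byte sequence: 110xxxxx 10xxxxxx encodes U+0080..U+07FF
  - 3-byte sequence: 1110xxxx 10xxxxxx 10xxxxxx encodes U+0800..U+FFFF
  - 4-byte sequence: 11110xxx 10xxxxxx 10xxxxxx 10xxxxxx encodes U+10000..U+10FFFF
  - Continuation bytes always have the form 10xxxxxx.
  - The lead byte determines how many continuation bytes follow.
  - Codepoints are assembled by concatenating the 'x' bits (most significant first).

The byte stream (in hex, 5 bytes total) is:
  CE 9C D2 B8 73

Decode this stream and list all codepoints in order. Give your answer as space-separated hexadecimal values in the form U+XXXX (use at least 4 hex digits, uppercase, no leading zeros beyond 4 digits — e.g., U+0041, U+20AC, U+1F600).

Answer: U+039C U+04B8 U+0073

Derivation:
Byte[0]=CE: 2-byte lead, need 1 cont bytes. acc=0xE
Byte[1]=9C: continuation. acc=(acc<<6)|0x1C=0x39C
Completed: cp=U+039C (starts at byte 0)
Byte[2]=D2: 2-byte lead, need 1 cont bytes. acc=0x12
Byte[3]=B8: continuation. acc=(acc<<6)|0x38=0x4B8
Completed: cp=U+04B8 (starts at byte 2)
Byte[4]=73: 1-byte ASCII. cp=U+0073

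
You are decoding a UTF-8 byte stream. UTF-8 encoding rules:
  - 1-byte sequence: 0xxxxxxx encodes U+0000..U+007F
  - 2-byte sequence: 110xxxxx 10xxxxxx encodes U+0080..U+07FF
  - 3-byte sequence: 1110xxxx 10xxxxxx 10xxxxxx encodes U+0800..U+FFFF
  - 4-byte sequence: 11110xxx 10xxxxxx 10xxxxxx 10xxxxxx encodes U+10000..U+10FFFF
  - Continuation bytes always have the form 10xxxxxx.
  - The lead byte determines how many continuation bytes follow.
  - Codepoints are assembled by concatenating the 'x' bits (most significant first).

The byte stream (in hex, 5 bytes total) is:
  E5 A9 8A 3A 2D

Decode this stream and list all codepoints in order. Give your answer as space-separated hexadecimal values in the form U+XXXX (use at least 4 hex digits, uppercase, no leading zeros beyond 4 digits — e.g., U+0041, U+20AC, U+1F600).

Byte[0]=E5: 3-byte lead, need 2 cont bytes. acc=0x5
Byte[1]=A9: continuation. acc=(acc<<6)|0x29=0x169
Byte[2]=8A: continuation. acc=(acc<<6)|0x0A=0x5A4A
Completed: cp=U+5A4A (starts at byte 0)
Byte[3]=3A: 1-byte ASCII. cp=U+003A
Byte[4]=2D: 1-byte ASCII. cp=U+002D

Answer: U+5A4A U+003A U+002D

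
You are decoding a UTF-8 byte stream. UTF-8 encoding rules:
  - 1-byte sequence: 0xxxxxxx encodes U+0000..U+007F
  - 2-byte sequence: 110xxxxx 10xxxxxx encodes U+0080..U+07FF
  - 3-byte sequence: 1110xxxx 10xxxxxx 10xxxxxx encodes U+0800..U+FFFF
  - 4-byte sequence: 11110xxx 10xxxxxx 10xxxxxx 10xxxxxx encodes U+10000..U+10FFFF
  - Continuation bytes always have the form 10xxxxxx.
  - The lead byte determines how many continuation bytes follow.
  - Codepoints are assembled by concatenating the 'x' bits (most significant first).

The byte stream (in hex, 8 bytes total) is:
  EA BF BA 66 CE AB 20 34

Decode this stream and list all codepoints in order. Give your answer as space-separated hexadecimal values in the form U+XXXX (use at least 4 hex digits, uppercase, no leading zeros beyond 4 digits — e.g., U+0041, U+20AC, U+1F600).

Answer: U+AFFA U+0066 U+03AB U+0020 U+0034

Derivation:
Byte[0]=EA: 3-byte lead, need 2 cont bytes. acc=0xA
Byte[1]=BF: continuation. acc=(acc<<6)|0x3F=0x2BF
Byte[2]=BA: continuation. acc=(acc<<6)|0x3A=0xAFFA
Completed: cp=U+AFFA (starts at byte 0)
Byte[3]=66: 1-byte ASCII. cp=U+0066
Byte[4]=CE: 2-byte lead, need 1 cont bytes. acc=0xE
Byte[5]=AB: continuation. acc=(acc<<6)|0x2B=0x3AB
Completed: cp=U+03AB (starts at byte 4)
Byte[6]=20: 1-byte ASCII. cp=U+0020
Byte[7]=34: 1-byte ASCII. cp=U+0034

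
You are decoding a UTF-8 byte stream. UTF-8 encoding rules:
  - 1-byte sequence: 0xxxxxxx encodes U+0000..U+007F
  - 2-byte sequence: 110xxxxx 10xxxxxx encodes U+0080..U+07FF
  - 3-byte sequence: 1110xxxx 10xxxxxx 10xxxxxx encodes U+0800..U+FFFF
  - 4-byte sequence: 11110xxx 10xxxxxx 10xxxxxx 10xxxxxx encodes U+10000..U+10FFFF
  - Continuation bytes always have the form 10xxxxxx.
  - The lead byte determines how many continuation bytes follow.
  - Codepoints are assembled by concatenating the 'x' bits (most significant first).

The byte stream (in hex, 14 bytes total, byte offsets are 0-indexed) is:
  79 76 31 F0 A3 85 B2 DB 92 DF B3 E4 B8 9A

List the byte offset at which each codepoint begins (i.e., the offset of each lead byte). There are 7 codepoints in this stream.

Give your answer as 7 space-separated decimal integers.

Byte[0]=79: 1-byte ASCII. cp=U+0079
Byte[1]=76: 1-byte ASCII. cp=U+0076
Byte[2]=31: 1-byte ASCII. cp=U+0031
Byte[3]=F0: 4-byte lead, need 3 cont bytes. acc=0x0
Byte[4]=A3: continuation. acc=(acc<<6)|0x23=0x23
Byte[5]=85: continuation. acc=(acc<<6)|0x05=0x8C5
Byte[6]=B2: continuation. acc=(acc<<6)|0x32=0x23172
Completed: cp=U+23172 (starts at byte 3)
Byte[7]=DB: 2-byte lead, need 1 cont bytes. acc=0x1B
Byte[8]=92: continuation. acc=(acc<<6)|0x12=0x6D2
Completed: cp=U+06D2 (starts at byte 7)
Byte[9]=DF: 2-byte lead, need 1 cont bytes. acc=0x1F
Byte[10]=B3: continuation. acc=(acc<<6)|0x33=0x7F3
Completed: cp=U+07F3 (starts at byte 9)
Byte[11]=E4: 3-byte lead, need 2 cont bytes. acc=0x4
Byte[12]=B8: continuation. acc=(acc<<6)|0x38=0x138
Byte[13]=9A: continuation. acc=(acc<<6)|0x1A=0x4E1A
Completed: cp=U+4E1A (starts at byte 11)

Answer: 0 1 2 3 7 9 11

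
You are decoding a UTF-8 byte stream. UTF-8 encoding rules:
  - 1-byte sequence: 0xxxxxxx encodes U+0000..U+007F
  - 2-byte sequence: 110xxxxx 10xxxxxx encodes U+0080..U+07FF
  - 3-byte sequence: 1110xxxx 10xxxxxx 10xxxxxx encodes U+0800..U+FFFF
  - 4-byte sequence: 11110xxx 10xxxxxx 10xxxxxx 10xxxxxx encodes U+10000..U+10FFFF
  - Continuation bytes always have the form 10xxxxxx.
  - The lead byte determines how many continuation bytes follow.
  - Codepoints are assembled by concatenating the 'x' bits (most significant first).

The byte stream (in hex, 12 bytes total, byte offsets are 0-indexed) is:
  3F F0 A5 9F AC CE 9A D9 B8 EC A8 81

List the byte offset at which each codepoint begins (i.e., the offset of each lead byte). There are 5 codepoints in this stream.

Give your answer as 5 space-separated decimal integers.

Byte[0]=3F: 1-byte ASCII. cp=U+003F
Byte[1]=F0: 4-byte lead, need 3 cont bytes. acc=0x0
Byte[2]=A5: continuation. acc=(acc<<6)|0x25=0x25
Byte[3]=9F: continuation. acc=(acc<<6)|0x1F=0x95F
Byte[4]=AC: continuation. acc=(acc<<6)|0x2C=0x257EC
Completed: cp=U+257EC (starts at byte 1)
Byte[5]=CE: 2-byte lead, need 1 cont bytes. acc=0xE
Byte[6]=9A: continuation. acc=(acc<<6)|0x1A=0x39A
Completed: cp=U+039A (starts at byte 5)
Byte[7]=D9: 2-byte lead, need 1 cont bytes. acc=0x19
Byte[8]=B8: continuation. acc=(acc<<6)|0x38=0x678
Completed: cp=U+0678 (starts at byte 7)
Byte[9]=EC: 3-byte lead, need 2 cont bytes. acc=0xC
Byte[10]=A8: continuation. acc=(acc<<6)|0x28=0x328
Byte[11]=81: continuation. acc=(acc<<6)|0x01=0xCA01
Completed: cp=U+CA01 (starts at byte 9)

Answer: 0 1 5 7 9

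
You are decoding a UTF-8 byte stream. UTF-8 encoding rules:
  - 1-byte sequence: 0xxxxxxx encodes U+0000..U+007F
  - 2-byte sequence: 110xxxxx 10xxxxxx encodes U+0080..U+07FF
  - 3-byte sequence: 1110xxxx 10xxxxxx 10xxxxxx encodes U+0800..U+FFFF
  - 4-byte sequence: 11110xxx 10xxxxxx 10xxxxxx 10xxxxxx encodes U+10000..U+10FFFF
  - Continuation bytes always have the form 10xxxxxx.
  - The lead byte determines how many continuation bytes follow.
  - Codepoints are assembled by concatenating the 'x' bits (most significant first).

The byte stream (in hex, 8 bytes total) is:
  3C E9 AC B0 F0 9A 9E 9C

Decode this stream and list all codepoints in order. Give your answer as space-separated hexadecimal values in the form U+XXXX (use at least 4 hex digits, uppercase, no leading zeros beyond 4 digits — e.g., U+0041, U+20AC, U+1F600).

Answer: U+003C U+9B30 U+1A79C

Derivation:
Byte[0]=3C: 1-byte ASCII. cp=U+003C
Byte[1]=E9: 3-byte lead, need 2 cont bytes. acc=0x9
Byte[2]=AC: continuation. acc=(acc<<6)|0x2C=0x26C
Byte[3]=B0: continuation. acc=(acc<<6)|0x30=0x9B30
Completed: cp=U+9B30 (starts at byte 1)
Byte[4]=F0: 4-byte lead, need 3 cont bytes. acc=0x0
Byte[5]=9A: continuation. acc=(acc<<6)|0x1A=0x1A
Byte[6]=9E: continuation. acc=(acc<<6)|0x1E=0x69E
Byte[7]=9C: continuation. acc=(acc<<6)|0x1C=0x1A79C
Completed: cp=U+1A79C (starts at byte 4)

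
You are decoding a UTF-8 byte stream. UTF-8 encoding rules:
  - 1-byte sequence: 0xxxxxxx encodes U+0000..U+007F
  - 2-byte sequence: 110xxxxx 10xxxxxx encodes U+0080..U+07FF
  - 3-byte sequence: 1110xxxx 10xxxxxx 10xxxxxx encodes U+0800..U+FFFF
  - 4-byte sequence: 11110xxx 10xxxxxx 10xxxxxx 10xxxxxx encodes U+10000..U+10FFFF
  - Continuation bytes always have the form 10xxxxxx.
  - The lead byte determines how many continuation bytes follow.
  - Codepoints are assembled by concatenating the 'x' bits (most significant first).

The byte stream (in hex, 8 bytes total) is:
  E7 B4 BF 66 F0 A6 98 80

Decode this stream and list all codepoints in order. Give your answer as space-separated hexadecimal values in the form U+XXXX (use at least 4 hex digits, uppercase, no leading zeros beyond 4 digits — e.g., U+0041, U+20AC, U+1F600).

Byte[0]=E7: 3-byte lead, need 2 cont bytes. acc=0x7
Byte[1]=B4: continuation. acc=(acc<<6)|0x34=0x1F4
Byte[2]=BF: continuation. acc=(acc<<6)|0x3F=0x7D3F
Completed: cp=U+7D3F (starts at byte 0)
Byte[3]=66: 1-byte ASCII. cp=U+0066
Byte[4]=F0: 4-byte lead, need 3 cont bytes. acc=0x0
Byte[5]=A6: continuation. acc=(acc<<6)|0x26=0x26
Byte[6]=98: continuation. acc=(acc<<6)|0x18=0x998
Byte[7]=80: continuation. acc=(acc<<6)|0x00=0x26600
Completed: cp=U+26600 (starts at byte 4)

Answer: U+7D3F U+0066 U+26600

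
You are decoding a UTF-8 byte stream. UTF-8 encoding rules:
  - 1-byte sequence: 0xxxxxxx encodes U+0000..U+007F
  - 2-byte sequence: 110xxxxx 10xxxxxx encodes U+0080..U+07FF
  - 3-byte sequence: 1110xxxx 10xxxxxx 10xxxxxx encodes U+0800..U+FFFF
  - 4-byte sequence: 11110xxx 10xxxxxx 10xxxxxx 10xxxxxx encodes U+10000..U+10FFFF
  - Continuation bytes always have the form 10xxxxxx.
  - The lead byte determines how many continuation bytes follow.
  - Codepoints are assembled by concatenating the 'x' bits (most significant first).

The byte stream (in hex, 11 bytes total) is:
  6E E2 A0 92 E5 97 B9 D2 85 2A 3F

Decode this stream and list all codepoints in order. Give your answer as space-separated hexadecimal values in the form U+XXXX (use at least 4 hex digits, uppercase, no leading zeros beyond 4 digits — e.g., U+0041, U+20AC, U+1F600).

Answer: U+006E U+2812 U+55F9 U+0485 U+002A U+003F

Derivation:
Byte[0]=6E: 1-byte ASCII. cp=U+006E
Byte[1]=E2: 3-byte lead, need 2 cont bytes. acc=0x2
Byte[2]=A0: continuation. acc=(acc<<6)|0x20=0xA0
Byte[3]=92: continuation. acc=(acc<<6)|0x12=0x2812
Completed: cp=U+2812 (starts at byte 1)
Byte[4]=E5: 3-byte lead, need 2 cont bytes. acc=0x5
Byte[5]=97: continuation. acc=(acc<<6)|0x17=0x157
Byte[6]=B9: continuation. acc=(acc<<6)|0x39=0x55F9
Completed: cp=U+55F9 (starts at byte 4)
Byte[7]=D2: 2-byte lead, need 1 cont bytes. acc=0x12
Byte[8]=85: continuation. acc=(acc<<6)|0x05=0x485
Completed: cp=U+0485 (starts at byte 7)
Byte[9]=2A: 1-byte ASCII. cp=U+002A
Byte[10]=3F: 1-byte ASCII. cp=U+003F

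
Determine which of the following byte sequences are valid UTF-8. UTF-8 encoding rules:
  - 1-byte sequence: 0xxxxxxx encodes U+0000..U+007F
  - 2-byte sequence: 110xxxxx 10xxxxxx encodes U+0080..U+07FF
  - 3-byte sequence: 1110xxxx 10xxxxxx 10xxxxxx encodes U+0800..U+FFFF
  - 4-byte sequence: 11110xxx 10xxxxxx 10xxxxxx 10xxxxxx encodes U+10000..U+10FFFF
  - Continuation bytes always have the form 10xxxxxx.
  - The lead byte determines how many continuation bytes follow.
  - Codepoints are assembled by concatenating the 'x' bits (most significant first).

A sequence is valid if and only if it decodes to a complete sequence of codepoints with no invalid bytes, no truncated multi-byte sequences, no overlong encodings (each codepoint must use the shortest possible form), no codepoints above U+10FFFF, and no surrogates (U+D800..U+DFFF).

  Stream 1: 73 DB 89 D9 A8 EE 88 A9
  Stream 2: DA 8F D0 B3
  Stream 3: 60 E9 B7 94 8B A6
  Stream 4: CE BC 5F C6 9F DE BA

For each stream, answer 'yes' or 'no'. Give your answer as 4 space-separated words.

Answer: yes yes no yes

Derivation:
Stream 1: decodes cleanly. VALID
Stream 2: decodes cleanly. VALID
Stream 3: error at byte offset 4. INVALID
Stream 4: decodes cleanly. VALID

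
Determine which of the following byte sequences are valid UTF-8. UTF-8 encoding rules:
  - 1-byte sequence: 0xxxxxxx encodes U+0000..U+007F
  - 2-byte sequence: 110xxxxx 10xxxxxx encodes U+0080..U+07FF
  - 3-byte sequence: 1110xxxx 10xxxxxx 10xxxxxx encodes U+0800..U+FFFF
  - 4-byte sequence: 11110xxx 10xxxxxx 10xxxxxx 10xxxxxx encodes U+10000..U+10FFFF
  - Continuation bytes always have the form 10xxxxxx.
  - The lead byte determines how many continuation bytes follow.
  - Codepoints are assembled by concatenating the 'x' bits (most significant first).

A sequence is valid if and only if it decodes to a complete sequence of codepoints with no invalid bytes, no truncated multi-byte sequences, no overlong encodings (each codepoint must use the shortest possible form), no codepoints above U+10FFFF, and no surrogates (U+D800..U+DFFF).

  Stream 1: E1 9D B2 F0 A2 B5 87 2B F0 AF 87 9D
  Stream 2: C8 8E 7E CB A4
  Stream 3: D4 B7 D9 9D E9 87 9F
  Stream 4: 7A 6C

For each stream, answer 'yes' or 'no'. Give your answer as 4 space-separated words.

Stream 1: decodes cleanly. VALID
Stream 2: decodes cleanly. VALID
Stream 3: decodes cleanly. VALID
Stream 4: decodes cleanly. VALID

Answer: yes yes yes yes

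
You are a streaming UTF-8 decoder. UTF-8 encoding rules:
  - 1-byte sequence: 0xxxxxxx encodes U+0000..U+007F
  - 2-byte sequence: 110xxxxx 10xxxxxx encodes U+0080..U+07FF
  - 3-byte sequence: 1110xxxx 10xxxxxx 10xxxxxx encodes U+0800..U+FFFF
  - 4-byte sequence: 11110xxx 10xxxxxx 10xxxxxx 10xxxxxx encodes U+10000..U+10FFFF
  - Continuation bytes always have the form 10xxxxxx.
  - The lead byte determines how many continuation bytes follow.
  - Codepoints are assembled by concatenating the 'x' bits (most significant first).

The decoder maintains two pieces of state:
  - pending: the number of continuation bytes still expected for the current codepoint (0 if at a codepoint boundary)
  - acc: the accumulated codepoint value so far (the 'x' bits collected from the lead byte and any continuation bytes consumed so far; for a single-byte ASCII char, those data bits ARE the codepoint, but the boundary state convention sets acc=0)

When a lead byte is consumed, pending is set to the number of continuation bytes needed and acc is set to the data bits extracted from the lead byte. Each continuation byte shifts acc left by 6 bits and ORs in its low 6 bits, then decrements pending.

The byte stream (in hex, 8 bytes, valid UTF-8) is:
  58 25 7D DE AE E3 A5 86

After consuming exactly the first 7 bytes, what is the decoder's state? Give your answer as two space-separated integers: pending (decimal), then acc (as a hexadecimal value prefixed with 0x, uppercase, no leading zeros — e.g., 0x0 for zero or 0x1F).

Byte[0]=58: 1-byte. pending=0, acc=0x0
Byte[1]=25: 1-byte. pending=0, acc=0x0
Byte[2]=7D: 1-byte. pending=0, acc=0x0
Byte[3]=DE: 2-byte lead. pending=1, acc=0x1E
Byte[4]=AE: continuation. acc=(acc<<6)|0x2E=0x7AE, pending=0
Byte[5]=E3: 3-byte lead. pending=2, acc=0x3
Byte[6]=A5: continuation. acc=(acc<<6)|0x25=0xE5, pending=1

Answer: 1 0xE5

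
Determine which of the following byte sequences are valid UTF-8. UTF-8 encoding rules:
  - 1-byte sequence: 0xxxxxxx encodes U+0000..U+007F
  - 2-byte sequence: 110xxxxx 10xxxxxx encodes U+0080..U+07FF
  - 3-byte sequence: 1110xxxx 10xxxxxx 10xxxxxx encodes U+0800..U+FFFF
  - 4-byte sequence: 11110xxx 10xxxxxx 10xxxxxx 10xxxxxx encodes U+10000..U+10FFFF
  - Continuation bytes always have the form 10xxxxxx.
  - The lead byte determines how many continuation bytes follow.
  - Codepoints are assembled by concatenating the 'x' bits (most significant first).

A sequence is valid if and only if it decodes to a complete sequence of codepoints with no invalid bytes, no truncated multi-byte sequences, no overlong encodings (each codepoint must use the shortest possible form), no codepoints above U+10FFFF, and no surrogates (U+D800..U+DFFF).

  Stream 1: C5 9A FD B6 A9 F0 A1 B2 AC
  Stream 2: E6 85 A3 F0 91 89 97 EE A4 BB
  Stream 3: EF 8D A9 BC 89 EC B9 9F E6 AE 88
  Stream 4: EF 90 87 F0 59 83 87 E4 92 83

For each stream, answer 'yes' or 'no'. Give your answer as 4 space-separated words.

Answer: no yes no no

Derivation:
Stream 1: error at byte offset 2. INVALID
Stream 2: decodes cleanly. VALID
Stream 3: error at byte offset 3. INVALID
Stream 4: error at byte offset 4. INVALID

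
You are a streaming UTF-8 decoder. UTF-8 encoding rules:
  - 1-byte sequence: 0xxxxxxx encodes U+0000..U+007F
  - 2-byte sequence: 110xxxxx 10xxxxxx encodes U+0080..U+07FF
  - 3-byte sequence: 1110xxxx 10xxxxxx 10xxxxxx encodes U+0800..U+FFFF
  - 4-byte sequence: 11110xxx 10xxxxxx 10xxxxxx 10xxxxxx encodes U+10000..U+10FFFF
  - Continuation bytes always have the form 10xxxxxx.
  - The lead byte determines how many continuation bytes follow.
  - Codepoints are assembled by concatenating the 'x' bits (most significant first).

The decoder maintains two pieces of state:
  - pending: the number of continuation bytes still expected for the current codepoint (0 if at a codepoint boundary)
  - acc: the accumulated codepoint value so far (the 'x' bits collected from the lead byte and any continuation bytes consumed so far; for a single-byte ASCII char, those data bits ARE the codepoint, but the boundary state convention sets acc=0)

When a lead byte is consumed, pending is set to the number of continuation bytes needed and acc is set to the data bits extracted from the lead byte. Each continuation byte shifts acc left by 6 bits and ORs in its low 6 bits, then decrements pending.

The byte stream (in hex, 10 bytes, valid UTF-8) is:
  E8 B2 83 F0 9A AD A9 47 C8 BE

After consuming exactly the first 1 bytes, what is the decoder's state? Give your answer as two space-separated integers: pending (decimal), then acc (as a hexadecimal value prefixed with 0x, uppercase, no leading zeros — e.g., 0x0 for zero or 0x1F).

Byte[0]=E8: 3-byte lead. pending=2, acc=0x8

Answer: 2 0x8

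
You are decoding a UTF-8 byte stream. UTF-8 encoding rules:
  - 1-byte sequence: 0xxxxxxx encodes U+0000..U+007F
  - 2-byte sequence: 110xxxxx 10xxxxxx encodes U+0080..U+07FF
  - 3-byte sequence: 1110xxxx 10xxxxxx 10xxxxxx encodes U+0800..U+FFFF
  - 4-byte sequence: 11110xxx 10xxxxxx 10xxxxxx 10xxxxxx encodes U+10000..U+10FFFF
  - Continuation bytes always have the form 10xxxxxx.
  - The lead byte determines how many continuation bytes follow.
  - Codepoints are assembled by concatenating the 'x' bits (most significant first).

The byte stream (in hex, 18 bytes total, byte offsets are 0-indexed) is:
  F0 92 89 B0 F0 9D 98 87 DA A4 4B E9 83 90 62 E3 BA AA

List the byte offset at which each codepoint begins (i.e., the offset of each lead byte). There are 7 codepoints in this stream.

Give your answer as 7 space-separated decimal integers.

Answer: 0 4 8 10 11 14 15

Derivation:
Byte[0]=F0: 4-byte lead, need 3 cont bytes. acc=0x0
Byte[1]=92: continuation. acc=(acc<<6)|0x12=0x12
Byte[2]=89: continuation. acc=(acc<<6)|0x09=0x489
Byte[3]=B0: continuation. acc=(acc<<6)|0x30=0x12270
Completed: cp=U+12270 (starts at byte 0)
Byte[4]=F0: 4-byte lead, need 3 cont bytes. acc=0x0
Byte[5]=9D: continuation. acc=(acc<<6)|0x1D=0x1D
Byte[6]=98: continuation. acc=(acc<<6)|0x18=0x758
Byte[7]=87: continuation. acc=(acc<<6)|0x07=0x1D607
Completed: cp=U+1D607 (starts at byte 4)
Byte[8]=DA: 2-byte lead, need 1 cont bytes. acc=0x1A
Byte[9]=A4: continuation. acc=(acc<<6)|0x24=0x6A4
Completed: cp=U+06A4 (starts at byte 8)
Byte[10]=4B: 1-byte ASCII. cp=U+004B
Byte[11]=E9: 3-byte lead, need 2 cont bytes. acc=0x9
Byte[12]=83: continuation. acc=(acc<<6)|0x03=0x243
Byte[13]=90: continuation. acc=(acc<<6)|0x10=0x90D0
Completed: cp=U+90D0 (starts at byte 11)
Byte[14]=62: 1-byte ASCII. cp=U+0062
Byte[15]=E3: 3-byte lead, need 2 cont bytes. acc=0x3
Byte[16]=BA: continuation. acc=(acc<<6)|0x3A=0xFA
Byte[17]=AA: continuation. acc=(acc<<6)|0x2A=0x3EAA
Completed: cp=U+3EAA (starts at byte 15)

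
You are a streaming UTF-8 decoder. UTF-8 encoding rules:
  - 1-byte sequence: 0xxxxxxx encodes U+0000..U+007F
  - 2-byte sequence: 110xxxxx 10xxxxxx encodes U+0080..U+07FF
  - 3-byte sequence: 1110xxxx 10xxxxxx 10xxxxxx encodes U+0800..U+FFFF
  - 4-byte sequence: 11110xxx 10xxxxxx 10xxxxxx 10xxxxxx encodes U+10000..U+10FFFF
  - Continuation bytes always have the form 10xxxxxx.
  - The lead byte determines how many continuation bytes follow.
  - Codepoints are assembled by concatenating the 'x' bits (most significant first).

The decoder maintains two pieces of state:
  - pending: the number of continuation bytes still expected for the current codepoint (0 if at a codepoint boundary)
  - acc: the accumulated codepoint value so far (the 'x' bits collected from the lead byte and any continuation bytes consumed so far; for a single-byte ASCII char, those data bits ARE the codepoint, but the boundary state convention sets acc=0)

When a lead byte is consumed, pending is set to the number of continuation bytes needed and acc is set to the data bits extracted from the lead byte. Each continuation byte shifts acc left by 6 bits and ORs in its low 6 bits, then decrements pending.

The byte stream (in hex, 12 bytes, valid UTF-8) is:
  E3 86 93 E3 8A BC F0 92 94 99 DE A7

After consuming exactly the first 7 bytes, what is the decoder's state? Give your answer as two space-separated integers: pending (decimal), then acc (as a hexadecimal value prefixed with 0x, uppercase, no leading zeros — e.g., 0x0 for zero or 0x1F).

Answer: 3 0x0

Derivation:
Byte[0]=E3: 3-byte lead. pending=2, acc=0x3
Byte[1]=86: continuation. acc=(acc<<6)|0x06=0xC6, pending=1
Byte[2]=93: continuation. acc=(acc<<6)|0x13=0x3193, pending=0
Byte[3]=E3: 3-byte lead. pending=2, acc=0x3
Byte[4]=8A: continuation. acc=(acc<<6)|0x0A=0xCA, pending=1
Byte[5]=BC: continuation. acc=(acc<<6)|0x3C=0x32BC, pending=0
Byte[6]=F0: 4-byte lead. pending=3, acc=0x0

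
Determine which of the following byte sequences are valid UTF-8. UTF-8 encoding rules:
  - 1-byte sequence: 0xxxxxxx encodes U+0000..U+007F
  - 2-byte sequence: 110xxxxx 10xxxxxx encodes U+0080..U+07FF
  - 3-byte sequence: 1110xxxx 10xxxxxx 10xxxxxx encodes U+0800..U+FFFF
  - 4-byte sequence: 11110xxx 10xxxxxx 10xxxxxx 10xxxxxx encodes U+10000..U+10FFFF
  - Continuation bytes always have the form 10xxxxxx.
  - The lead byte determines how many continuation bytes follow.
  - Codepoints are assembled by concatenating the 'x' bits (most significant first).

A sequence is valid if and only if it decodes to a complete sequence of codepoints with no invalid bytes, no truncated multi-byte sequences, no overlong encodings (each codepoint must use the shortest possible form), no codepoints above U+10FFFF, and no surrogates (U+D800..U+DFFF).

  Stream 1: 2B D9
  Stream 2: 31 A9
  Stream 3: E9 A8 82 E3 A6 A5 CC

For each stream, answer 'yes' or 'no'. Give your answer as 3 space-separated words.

Stream 1: error at byte offset 2. INVALID
Stream 2: error at byte offset 1. INVALID
Stream 3: error at byte offset 7. INVALID

Answer: no no no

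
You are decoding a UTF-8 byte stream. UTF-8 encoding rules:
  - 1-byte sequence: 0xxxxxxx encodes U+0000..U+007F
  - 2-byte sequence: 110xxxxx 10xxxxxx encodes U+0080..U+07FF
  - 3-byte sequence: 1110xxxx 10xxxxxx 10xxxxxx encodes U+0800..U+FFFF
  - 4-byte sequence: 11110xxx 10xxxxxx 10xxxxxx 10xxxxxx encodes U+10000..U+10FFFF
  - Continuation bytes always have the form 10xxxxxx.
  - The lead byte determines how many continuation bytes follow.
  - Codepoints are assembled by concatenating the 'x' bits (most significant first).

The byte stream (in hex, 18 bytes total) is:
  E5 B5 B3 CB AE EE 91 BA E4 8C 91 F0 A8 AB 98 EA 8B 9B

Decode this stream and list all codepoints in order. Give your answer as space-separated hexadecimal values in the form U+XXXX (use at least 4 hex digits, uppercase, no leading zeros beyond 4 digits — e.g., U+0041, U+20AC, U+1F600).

Answer: U+5D73 U+02EE U+E47A U+4311 U+28AD8 U+A2DB

Derivation:
Byte[0]=E5: 3-byte lead, need 2 cont bytes. acc=0x5
Byte[1]=B5: continuation. acc=(acc<<6)|0x35=0x175
Byte[2]=B3: continuation. acc=(acc<<6)|0x33=0x5D73
Completed: cp=U+5D73 (starts at byte 0)
Byte[3]=CB: 2-byte lead, need 1 cont bytes. acc=0xB
Byte[4]=AE: continuation. acc=(acc<<6)|0x2E=0x2EE
Completed: cp=U+02EE (starts at byte 3)
Byte[5]=EE: 3-byte lead, need 2 cont bytes. acc=0xE
Byte[6]=91: continuation. acc=(acc<<6)|0x11=0x391
Byte[7]=BA: continuation. acc=(acc<<6)|0x3A=0xE47A
Completed: cp=U+E47A (starts at byte 5)
Byte[8]=E4: 3-byte lead, need 2 cont bytes. acc=0x4
Byte[9]=8C: continuation. acc=(acc<<6)|0x0C=0x10C
Byte[10]=91: continuation. acc=(acc<<6)|0x11=0x4311
Completed: cp=U+4311 (starts at byte 8)
Byte[11]=F0: 4-byte lead, need 3 cont bytes. acc=0x0
Byte[12]=A8: continuation. acc=(acc<<6)|0x28=0x28
Byte[13]=AB: continuation. acc=(acc<<6)|0x2B=0xA2B
Byte[14]=98: continuation. acc=(acc<<6)|0x18=0x28AD8
Completed: cp=U+28AD8 (starts at byte 11)
Byte[15]=EA: 3-byte lead, need 2 cont bytes. acc=0xA
Byte[16]=8B: continuation. acc=(acc<<6)|0x0B=0x28B
Byte[17]=9B: continuation. acc=(acc<<6)|0x1B=0xA2DB
Completed: cp=U+A2DB (starts at byte 15)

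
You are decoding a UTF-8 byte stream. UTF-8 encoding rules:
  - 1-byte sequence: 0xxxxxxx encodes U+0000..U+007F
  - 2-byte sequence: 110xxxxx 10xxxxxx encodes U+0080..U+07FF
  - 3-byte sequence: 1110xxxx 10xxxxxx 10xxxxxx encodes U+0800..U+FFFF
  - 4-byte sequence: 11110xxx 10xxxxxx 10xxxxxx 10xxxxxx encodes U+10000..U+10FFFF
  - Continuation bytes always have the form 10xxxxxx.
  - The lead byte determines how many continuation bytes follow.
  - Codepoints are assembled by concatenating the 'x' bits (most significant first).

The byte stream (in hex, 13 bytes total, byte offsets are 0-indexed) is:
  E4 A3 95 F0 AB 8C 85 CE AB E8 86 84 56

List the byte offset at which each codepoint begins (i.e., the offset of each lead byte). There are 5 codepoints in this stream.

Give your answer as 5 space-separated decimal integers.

Byte[0]=E4: 3-byte lead, need 2 cont bytes. acc=0x4
Byte[1]=A3: continuation. acc=(acc<<6)|0x23=0x123
Byte[2]=95: continuation. acc=(acc<<6)|0x15=0x48D5
Completed: cp=U+48D5 (starts at byte 0)
Byte[3]=F0: 4-byte lead, need 3 cont bytes. acc=0x0
Byte[4]=AB: continuation. acc=(acc<<6)|0x2B=0x2B
Byte[5]=8C: continuation. acc=(acc<<6)|0x0C=0xACC
Byte[6]=85: continuation. acc=(acc<<6)|0x05=0x2B305
Completed: cp=U+2B305 (starts at byte 3)
Byte[7]=CE: 2-byte lead, need 1 cont bytes. acc=0xE
Byte[8]=AB: continuation. acc=(acc<<6)|0x2B=0x3AB
Completed: cp=U+03AB (starts at byte 7)
Byte[9]=E8: 3-byte lead, need 2 cont bytes. acc=0x8
Byte[10]=86: continuation. acc=(acc<<6)|0x06=0x206
Byte[11]=84: continuation. acc=(acc<<6)|0x04=0x8184
Completed: cp=U+8184 (starts at byte 9)
Byte[12]=56: 1-byte ASCII. cp=U+0056

Answer: 0 3 7 9 12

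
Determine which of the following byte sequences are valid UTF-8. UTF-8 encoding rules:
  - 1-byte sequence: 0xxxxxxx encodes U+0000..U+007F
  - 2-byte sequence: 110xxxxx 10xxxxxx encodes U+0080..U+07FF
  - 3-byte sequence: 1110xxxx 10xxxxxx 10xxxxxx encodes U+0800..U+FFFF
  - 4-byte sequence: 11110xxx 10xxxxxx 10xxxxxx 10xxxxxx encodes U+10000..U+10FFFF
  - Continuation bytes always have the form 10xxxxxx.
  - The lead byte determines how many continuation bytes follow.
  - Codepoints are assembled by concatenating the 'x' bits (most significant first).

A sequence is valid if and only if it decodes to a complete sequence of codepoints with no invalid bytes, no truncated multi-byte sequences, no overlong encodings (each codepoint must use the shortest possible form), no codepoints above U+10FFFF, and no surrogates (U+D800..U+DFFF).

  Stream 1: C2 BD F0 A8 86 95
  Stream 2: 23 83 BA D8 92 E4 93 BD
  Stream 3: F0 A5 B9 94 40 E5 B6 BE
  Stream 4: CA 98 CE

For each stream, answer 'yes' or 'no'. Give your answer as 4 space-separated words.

Stream 1: decodes cleanly. VALID
Stream 2: error at byte offset 1. INVALID
Stream 3: decodes cleanly. VALID
Stream 4: error at byte offset 3. INVALID

Answer: yes no yes no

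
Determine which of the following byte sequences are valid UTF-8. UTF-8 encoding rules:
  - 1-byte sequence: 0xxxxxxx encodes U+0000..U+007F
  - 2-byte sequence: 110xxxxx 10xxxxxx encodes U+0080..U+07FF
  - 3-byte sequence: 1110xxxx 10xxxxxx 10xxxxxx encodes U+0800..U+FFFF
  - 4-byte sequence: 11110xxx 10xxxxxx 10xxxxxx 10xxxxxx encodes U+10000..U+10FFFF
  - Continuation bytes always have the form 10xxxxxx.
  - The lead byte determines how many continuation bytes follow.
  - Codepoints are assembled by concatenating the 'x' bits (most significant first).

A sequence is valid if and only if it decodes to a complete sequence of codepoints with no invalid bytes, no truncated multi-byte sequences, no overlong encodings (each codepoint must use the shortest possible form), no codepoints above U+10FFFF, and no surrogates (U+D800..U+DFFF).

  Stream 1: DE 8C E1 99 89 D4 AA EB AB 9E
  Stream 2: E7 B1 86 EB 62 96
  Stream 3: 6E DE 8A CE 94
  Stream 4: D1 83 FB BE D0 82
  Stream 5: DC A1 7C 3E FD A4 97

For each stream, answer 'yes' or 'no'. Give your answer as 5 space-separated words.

Stream 1: decodes cleanly. VALID
Stream 2: error at byte offset 4. INVALID
Stream 3: decodes cleanly. VALID
Stream 4: error at byte offset 2. INVALID
Stream 5: error at byte offset 4. INVALID

Answer: yes no yes no no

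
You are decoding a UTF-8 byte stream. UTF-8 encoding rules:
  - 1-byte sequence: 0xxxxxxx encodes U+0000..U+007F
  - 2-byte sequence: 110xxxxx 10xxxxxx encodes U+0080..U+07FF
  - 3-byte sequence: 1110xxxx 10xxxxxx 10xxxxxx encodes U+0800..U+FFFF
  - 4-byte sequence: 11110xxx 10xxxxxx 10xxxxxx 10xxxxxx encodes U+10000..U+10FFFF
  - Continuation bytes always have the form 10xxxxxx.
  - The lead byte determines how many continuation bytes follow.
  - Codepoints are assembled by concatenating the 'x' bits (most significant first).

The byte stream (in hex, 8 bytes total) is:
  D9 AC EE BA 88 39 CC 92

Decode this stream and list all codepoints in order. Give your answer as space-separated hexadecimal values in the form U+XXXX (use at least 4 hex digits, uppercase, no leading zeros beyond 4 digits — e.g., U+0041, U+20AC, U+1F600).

Answer: U+066C U+EE88 U+0039 U+0312

Derivation:
Byte[0]=D9: 2-byte lead, need 1 cont bytes. acc=0x19
Byte[1]=AC: continuation. acc=(acc<<6)|0x2C=0x66C
Completed: cp=U+066C (starts at byte 0)
Byte[2]=EE: 3-byte lead, need 2 cont bytes. acc=0xE
Byte[3]=BA: continuation. acc=(acc<<6)|0x3A=0x3BA
Byte[4]=88: continuation. acc=(acc<<6)|0x08=0xEE88
Completed: cp=U+EE88 (starts at byte 2)
Byte[5]=39: 1-byte ASCII. cp=U+0039
Byte[6]=CC: 2-byte lead, need 1 cont bytes. acc=0xC
Byte[7]=92: continuation. acc=(acc<<6)|0x12=0x312
Completed: cp=U+0312 (starts at byte 6)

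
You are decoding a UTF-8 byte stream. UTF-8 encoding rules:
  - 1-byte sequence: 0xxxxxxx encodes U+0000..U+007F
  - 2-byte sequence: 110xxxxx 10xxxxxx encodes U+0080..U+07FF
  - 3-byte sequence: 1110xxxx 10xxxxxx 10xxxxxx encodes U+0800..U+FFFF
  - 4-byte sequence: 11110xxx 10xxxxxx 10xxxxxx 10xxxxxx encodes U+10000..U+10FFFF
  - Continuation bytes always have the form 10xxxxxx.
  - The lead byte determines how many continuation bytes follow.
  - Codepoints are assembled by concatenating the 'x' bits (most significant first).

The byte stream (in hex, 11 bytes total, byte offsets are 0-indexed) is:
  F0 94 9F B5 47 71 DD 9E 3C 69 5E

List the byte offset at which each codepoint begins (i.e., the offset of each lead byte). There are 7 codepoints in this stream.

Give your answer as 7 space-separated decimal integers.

Byte[0]=F0: 4-byte lead, need 3 cont bytes. acc=0x0
Byte[1]=94: continuation. acc=(acc<<6)|0x14=0x14
Byte[2]=9F: continuation. acc=(acc<<6)|0x1F=0x51F
Byte[3]=B5: continuation. acc=(acc<<6)|0x35=0x147F5
Completed: cp=U+147F5 (starts at byte 0)
Byte[4]=47: 1-byte ASCII. cp=U+0047
Byte[5]=71: 1-byte ASCII. cp=U+0071
Byte[6]=DD: 2-byte lead, need 1 cont bytes. acc=0x1D
Byte[7]=9E: continuation. acc=(acc<<6)|0x1E=0x75E
Completed: cp=U+075E (starts at byte 6)
Byte[8]=3C: 1-byte ASCII. cp=U+003C
Byte[9]=69: 1-byte ASCII. cp=U+0069
Byte[10]=5E: 1-byte ASCII. cp=U+005E

Answer: 0 4 5 6 8 9 10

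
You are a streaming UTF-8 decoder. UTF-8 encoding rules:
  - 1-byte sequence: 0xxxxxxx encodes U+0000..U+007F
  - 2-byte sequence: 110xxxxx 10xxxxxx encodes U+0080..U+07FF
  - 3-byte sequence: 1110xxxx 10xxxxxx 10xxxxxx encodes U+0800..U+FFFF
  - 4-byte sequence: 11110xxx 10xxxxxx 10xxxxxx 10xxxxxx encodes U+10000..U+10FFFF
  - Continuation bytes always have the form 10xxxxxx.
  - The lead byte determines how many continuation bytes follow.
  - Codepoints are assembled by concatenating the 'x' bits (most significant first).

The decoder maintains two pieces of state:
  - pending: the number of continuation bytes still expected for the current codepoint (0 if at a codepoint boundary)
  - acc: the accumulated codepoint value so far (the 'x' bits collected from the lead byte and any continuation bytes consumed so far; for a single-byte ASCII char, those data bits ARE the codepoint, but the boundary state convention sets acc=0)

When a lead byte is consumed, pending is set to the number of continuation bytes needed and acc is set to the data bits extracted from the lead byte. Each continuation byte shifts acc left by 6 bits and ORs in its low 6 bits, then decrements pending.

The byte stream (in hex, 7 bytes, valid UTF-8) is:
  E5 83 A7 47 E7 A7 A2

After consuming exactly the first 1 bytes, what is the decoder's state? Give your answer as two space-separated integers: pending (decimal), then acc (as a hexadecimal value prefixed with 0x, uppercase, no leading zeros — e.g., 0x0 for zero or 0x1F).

Answer: 2 0x5

Derivation:
Byte[0]=E5: 3-byte lead. pending=2, acc=0x5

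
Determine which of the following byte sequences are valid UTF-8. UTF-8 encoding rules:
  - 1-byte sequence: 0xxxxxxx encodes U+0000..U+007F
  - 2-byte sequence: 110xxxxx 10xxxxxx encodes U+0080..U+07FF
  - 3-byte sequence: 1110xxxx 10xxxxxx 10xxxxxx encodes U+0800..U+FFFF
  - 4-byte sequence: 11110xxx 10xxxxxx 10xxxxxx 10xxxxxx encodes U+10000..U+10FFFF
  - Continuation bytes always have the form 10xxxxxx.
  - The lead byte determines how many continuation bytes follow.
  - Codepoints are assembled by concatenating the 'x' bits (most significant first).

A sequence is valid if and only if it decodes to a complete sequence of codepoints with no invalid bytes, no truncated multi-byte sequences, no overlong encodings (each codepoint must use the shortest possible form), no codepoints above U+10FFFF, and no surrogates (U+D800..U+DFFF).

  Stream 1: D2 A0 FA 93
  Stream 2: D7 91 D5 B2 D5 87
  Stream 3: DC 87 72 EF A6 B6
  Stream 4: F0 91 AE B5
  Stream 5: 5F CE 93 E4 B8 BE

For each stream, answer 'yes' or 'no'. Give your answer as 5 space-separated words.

Answer: no yes yes yes yes

Derivation:
Stream 1: error at byte offset 2. INVALID
Stream 2: decodes cleanly. VALID
Stream 3: decodes cleanly. VALID
Stream 4: decodes cleanly. VALID
Stream 5: decodes cleanly. VALID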